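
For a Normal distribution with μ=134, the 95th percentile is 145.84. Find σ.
σ = 7.1982

For X ~ Normal(μ, σ), the p-th percentile satisfies x = μ + z_p × σ,
where z_p = Φ⁻¹(p) is the standard normal quantile.

Step 1: z_{0.95} = Φ⁻¹(0.95) = 1.6449

Step 2: Solve for σ:
145.84 = 134 + 1.6449 × σ
σ = (145.84 - 134) / 1.6449
σ = 11.84 / 1.6449
σ = 7.1982

Verification: μ + z × σ = 134 + 1.6449 × 7.1982 = 145.84 ✓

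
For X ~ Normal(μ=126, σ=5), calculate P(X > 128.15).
0.333598

We have X ~ Normal(μ=126, σ=5).

P(X > 128.15) = 1 - P(X ≤ 128.15)
                = 1 - F(128.15)
                = 1 - 0.666402
                = 0.333598

So there's approximately a 33.4% chance that X exceeds 128.15.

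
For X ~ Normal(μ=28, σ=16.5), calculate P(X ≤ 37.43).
0.716175

We have X ~ Normal(μ=28, σ=16.5).

The CDF gives us P(X ≤ k).

Using the CDF:
P(X ≤ 37.43) = 0.716175

This means there's approximately a 71.6% chance that X is at most 37.43.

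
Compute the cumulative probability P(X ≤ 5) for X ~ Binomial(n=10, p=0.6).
0.366897

We have X ~ Binomial(n=10, p=0.6).

The CDF gives us P(X ≤ k).

Using the CDF:
P(X ≤ 5) = 0.366897

This means there's approximately a 36.7% chance that X is at most 5.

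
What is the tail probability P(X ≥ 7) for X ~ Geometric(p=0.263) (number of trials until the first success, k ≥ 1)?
0.160253

We have X ~ Geometric(p=0.263) (number of trials until the first success, k ≥ 1).

For discrete distributions, P(X ≥ 7) = 1 - P(X ≤ 6).

P(X ≤ 6) = 0.839747
P(X ≥ 7) = 1 - 0.839747 = 0.160253

So there's approximately a 16.0% chance that X is at least 7.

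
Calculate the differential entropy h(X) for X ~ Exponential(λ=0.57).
1.5621 nats

We have X ~ Exponential(λ=0.57).

The differential entropy measures the uncertainty or information content of the distribution.

For an Exponential distribution with λ=0.57:
h(X) = 1.5621 nats

(In bits, this would be 2.2537 bits.)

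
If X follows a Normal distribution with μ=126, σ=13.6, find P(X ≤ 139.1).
0.832285

We have X ~ Normal(μ=126, σ=13.6).

The CDF gives us P(X ≤ k).

Using the CDF:
P(X ≤ 139.1) = 0.832285

This means there's approximately a 83.2% chance that X is at most 139.1.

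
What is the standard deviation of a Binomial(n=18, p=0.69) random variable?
1.9622

We have X ~ Binomial(n=18, p=0.69).

For a Binomial distribution with n=18, p=0.69:
σ = √Var(X) = 1.9622

The standard deviation is the square root of the variance.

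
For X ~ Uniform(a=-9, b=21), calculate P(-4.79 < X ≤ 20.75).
0.851333

We have X ~ Uniform(a=-9, b=21).

To find P(-4.79 < X ≤ 20.75), we use:
P(-4.79 < X ≤ 20.75) = P(X ≤ 20.75) - P(X ≤ -4.79)
                 = F(20.75) - F(-4.79)
                 = 0.991667 - 0.140333
                 = 0.851333

So there's approximately a 85.1% chance that X falls in this range.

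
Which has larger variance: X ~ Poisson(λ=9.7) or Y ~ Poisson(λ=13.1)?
Y has larger variance (13.1000 > 9.7000)

Compute the variance for each distribution:

X ~ Poisson(λ=9.7):
Var(X) = 9.7000

Y ~ Poisson(λ=13.1):
Var(Y) = 13.1000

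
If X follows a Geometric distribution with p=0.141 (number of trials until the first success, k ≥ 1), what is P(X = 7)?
0.056647

We have X ~ Geometric(p=0.141) (number of trials until the first success, k ≥ 1).

For a Geometric distribution, the PMF gives us the probability of each outcome.

Using the PMF formula:
P(X = 7) = 0.056647

Rounded to 4 decimal places: 0.0566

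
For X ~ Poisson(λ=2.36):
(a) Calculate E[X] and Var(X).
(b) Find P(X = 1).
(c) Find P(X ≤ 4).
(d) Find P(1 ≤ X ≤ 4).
(a) E[X] = 2.3600, Var(X) = 2.3600
(b) P(X = 1) = 0.222832
(c) P(X ≤ 4) = 0.909081
(d) P(1 ≤ X ≤ 4) = 0.814660

We have X ~ Poisson(λ=2.36).

(a) Moments:
E[X] = 2.3600
Var(X) = 2.3600
σ = √Var(X) = 1.5362

(b) Point probability using PMF:
P(X = 1) = 0.222832

(c) Cumulative probability using CDF:
P(X ≤ 4) = F(4) = 0.909081

(d) Range probability:
P(1 ≤ X ≤ 4) = P(X ≤ 4) - P(X ≤ 0)
                   = F(4) - F(0)
                   = 0.909081 - 0.094420
                   = 0.814660

This means approximately 81.5% of outcomes fall in the interval [1, 4].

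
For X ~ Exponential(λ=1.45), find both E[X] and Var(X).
E[X] = 0.6897, Var(X) = 0.4756

We have X ~ Exponential(λ=1.45).

For an Exponential distribution with λ=1.45:

Expected value:
E[X] = 0.6897

Variance:
Var(X) = 0.4756

Standard deviation:
σ = √Var(X) = 0.6897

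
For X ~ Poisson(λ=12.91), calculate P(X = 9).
0.067894

We have X ~ Poisson(λ=12.91).

For a Poisson distribution, the PMF gives us the probability of each outcome.

Using the PMF formula:
P(X = 9) = 0.067894

Rounded to 4 decimal places: 0.0679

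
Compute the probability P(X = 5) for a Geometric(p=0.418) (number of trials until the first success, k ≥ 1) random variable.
0.047959

We have X ~ Geometric(p=0.418) (number of trials until the first success, k ≥ 1).

For a Geometric distribution, the PMF gives us the probability of each outcome.

Using the PMF formula:
P(X = 5) = 0.047959

Rounded to 4 decimal places: 0.0480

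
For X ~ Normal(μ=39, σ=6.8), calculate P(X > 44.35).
0.215710

We have X ~ Normal(μ=39, σ=6.8).

P(X > 44.35) = 1 - P(X ≤ 44.35)
                = 1 - F(44.35)
                = 1 - 0.784290
                = 0.215710

So there's approximately a 21.6% chance that X exceeds 44.35.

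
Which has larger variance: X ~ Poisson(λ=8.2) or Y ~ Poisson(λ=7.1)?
X has larger variance (8.2000 > 7.1000)

Compute the variance for each distribution:

X ~ Poisson(λ=8.2):
Var(X) = 8.2000

Y ~ Poisson(λ=7.1):
Var(Y) = 7.1000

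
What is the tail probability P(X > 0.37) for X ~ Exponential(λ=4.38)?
0.197780

We have X ~ Exponential(λ=4.38).

P(X > 0.37) = 1 - P(X ≤ 0.37)
                = 1 - F(0.37)
                = 1 - 0.802220
                = 0.197780

So there's approximately a 19.8% chance that X exceeds 0.37.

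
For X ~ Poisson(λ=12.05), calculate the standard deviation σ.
3.4713

We have X ~ Poisson(λ=12.05).

For a Poisson distribution with λ=12.05:
σ = √Var(X) = 3.4713

The standard deviation is the square root of the variance.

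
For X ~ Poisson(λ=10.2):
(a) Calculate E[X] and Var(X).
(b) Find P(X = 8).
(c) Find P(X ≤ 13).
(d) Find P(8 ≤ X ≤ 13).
(a) E[X] = 10.2000, Var(X) = 10.2000
(b) P(X = 8) = 0.108013
(c) P(X ≤ 13) = 0.849450
(d) P(8 ≤ X ≤ 13) = 0.646707

We have X ~ Poisson(λ=10.2).

(a) Moments:
E[X] = 10.2000
Var(X) = 10.2000
σ = √Var(X) = 3.1937

(b) Point probability using PMF:
P(X = 8) = 0.108013

(c) Cumulative probability using CDF:
P(X ≤ 13) = F(13) = 0.849450

(d) Range probability:
P(8 ≤ X ≤ 13) = P(X ≤ 13) - P(X ≤ 7)
                   = F(13) - F(7)
                   = 0.849450 - 0.202743
                   = 0.646707

This means approximately 64.7% of outcomes fall in the interval [8, 13].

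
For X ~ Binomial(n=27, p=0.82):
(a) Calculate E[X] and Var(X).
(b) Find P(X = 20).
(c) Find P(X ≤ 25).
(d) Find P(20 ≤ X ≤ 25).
(a) E[X] = 22.1400, Var(X) = 3.9852
(b) P(X = 20) = 0.102710
(c) P(X ≤ 25) = 0.967378
(d) P(20 ≤ X ≤ 25) = 0.869716

We have X ~ Binomial(n=27, p=0.82).

(a) Moments:
E[X] = 22.1400
Var(X) = 3.9852
σ = √Var(X) = 1.9963

(b) Point probability using PMF:
P(X = 20) = 0.102710

(c) Cumulative probability using CDF:
P(X ≤ 25) = F(25) = 0.967378

(d) Range probability:
P(20 ≤ X ≤ 25) = P(X ≤ 25) - P(X ≤ 19)
                   = F(25) - F(19)
                   = 0.967378 - 0.097662
                   = 0.869716

This means approximately 87.0% of outcomes fall in the interval [20, 25].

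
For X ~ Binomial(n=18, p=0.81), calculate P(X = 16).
0.189653

We have X ~ Binomial(n=18, p=0.81).

For a Binomial distribution, the PMF gives us the probability of each outcome.

Using the PMF formula:
P(X = 16) = 0.189653

Rounded to 4 decimal places: 0.1897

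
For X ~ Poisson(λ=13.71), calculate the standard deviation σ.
3.7027

We have X ~ Poisson(λ=13.71).

For a Poisson distribution with λ=13.71:
σ = √Var(X) = 3.7027

The standard deviation is the square root of the variance.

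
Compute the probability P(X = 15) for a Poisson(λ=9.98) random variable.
0.034372

We have X ~ Poisson(λ=9.98).

For a Poisson distribution, the PMF gives us the probability of each outcome.

Using the PMF formula:
P(X = 15) = 0.034372

Rounded to 4 decimal places: 0.0344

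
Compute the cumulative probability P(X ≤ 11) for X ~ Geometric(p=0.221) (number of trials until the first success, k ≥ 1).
0.935892

We have X ~ Geometric(p=0.221) (number of trials until the first success, k ≥ 1).

The CDF gives us P(X ≤ k).

Using the CDF:
P(X ≤ 11) = 0.935892

This means there's approximately a 93.6% chance that X is at most 11.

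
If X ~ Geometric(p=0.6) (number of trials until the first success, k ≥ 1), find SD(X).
1.0541

We have X ~ Geometric(p=0.6) (number of trials until the first success, k ≥ 1).

For a Geometric distribution with p=0.6 (number of trials until the first success, k ≥ 1):
σ = √Var(X) = 1.0541

The standard deviation is the square root of the variance.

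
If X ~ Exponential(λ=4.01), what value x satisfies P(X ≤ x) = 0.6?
0.2285

We have X ~ Exponential(λ=4.01).

We want to find x such that P(X ≤ x) = 0.6.

This is the 60th percentile, which means 60% of values fall below this point.

Using the inverse CDF (quantile function):
x = F⁻¹(0.6) = 0.2285

Verification: P(X ≤ 0.2285) = 0.6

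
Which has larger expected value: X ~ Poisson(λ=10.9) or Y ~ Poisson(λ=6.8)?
X has larger mean (10.9000 > 6.8000)

Compute the expected value for each distribution:

X ~ Poisson(λ=10.9):
E[X] = 10.9000

Y ~ Poisson(λ=6.8):
E[Y] = 6.8000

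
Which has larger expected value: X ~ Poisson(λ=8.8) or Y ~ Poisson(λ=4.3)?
X has larger mean (8.8000 > 4.3000)

Compute the expected value for each distribution:

X ~ Poisson(λ=8.8):
E[X] = 8.8000

Y ~ Poisson(λ=4.3):
E[Y] = 4.3000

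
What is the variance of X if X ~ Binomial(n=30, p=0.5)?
7.5000

We have X ~ Binomial(n=30, p=0.5).

For a Binomial distribution with n=30, p=0.5:
Var(X) = 7.5000

The variance measures the spread of the distribution around the mean.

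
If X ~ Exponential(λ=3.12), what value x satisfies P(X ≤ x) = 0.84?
0.5874

We have X ~ Exponential(λ=3.12).

We want to find x such that P(X ≤ x) = 0.84.

This is the 84th percentile, which means 84% of values fall below this point.

Using the inverse CDF (quantile function):
x = F⁻¹(0.84) = 0.5874

Verification: P(X ≤ 0.5874) = 0.84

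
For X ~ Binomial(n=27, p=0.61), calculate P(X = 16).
0.152123

We have X ~ Binomial(n=27, p=0.61).

For a Binomial distribution, the PMF gives us the probability of each outcome.

Using the PMF formula:
P(X = 16) = 0.152123

Rounded to 4 decimal places: 0.1521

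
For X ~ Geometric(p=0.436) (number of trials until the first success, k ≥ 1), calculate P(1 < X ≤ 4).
0.462815

We have X ~ Geometric(p=0.436) (number of trials until the first success, k ≥ 1).

To find P(1 < X ≤ 4), we use:
P(1 < X ≤ 4) = P(X ≤ 4) - P(X ≤ 1)
                 = F(4) - F(1)
                 = 0.898815 - 0.436000
                 = 0.462815

So there's approximately a 46.3% chance that X falls in this range.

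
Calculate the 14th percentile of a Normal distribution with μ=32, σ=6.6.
24.8699

We have X ~ Normal(μ=32, σ=6.6).

We want to find x such that P(X ≤ x) = 0.14.

This is the 14th percentile, which means 14% of values fall below this point.

Using the inverse CDF (quantile function):
x = F⁻¹(0.14) = 24.8699

Verification: P(X ≤ 24.8699) = 0.14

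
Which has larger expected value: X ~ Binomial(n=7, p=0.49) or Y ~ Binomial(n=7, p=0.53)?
Y has larger mean (3.7100 > 3.4300)

Compute the expected value for each distribution:

X ~ Binomial(n=7, p=0.49):
E[X] = 3.4300

Y ~ Binomial(n=7, p=0.53):
E[Y] = 3.7100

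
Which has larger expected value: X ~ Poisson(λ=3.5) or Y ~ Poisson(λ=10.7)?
Y has larger mean (10.7000 > 3.5000)

Compute the expected value for each distribution:

X ~ Poisson(λ=3.5):
E[X] = 3.5000

Y ~ Poisson(λ=10.7):
E[Y] = 10.7000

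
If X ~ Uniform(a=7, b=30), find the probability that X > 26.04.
0.172174

We have X ~ Uniform(a=7, b=30).

P(X > 26.04) = 1 - P(X ≤ 26.04)
                = 1 - F(26.04)
                = 1 - 0.827826
                = 0.172174

So there's approximately a 17.2% chance that X exceeds 26.04.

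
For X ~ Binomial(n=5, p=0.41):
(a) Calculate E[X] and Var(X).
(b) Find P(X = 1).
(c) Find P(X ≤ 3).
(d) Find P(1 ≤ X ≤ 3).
(a) E[X] = 2.0500, Var(X) = 1.2095
(b) P(X = 1) = 0.248406
(c) P(X ≤ 3) = 0.905054
(d) P(1 ≤ X ≤ 3) = 0.833562

We have X ~ Binomial(n=5, p=0.41).

(a) Moments:
E[X] = 2.0500
Var(X) = 1.2095
σ = √Var(X) = 1.0998

(b) Point probability using PMF:
P(X = 1) = 0.248406

(c) Cumulative probability using CDF:
P(X ≤ 3) = F(3) = 0.905054

(d) Range probability:
P(1 ≤ X ≤ 3) = P(X ≤ 3) - P(X ≤ 0)
                   = F(3) - F(0)
                   = 0.905054 - 0.071492
                   = 0.833562

This means approximately 83.4% of outcomes fall in the interval [1, 3].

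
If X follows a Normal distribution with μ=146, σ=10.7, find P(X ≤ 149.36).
0.623247

We have X ~ Normal(μ=146, σ=10.7).

The CDF gives us P(X ≤ k).

Using the CDF:
P(X ≤ 149.36) = 0.623247

This means there's approximately a 62.3% chance that X is at most 149.36.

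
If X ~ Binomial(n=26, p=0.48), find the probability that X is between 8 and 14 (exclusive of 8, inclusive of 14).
0.728285

We have X ~ Binomial(n=26, p=0.48).

To find P(8 < X ≤ 14), we use:
P(8 < X ≤ 14) = P(X ≤ 14) - P(X ≤ 8)
                 = F(14) - F(8)
                 = 0.786075 - 0.057790
                 = 0.728285

So there's approximately a 72.8% chance that X falls in this range.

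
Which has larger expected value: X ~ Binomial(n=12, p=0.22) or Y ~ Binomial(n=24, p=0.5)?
Y has larger mean (12.0000 > 2.6400)

Compute the expected value for each distribution:

X ~ Binomial(n=12, p=0.22):
E[X] = 2.6400

Y ~ Binomial(n=24, p=0.5):
E[Y] = 12.0000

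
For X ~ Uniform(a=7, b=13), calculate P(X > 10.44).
0.426667

We have X ~ Uniform(a=7, b=13).

P(X > 10.44) = 1 - P(X ≤ 10.44)
                = 1 - F(10.44)
                = 1 - 0.573333
                = 0.426667

So there's approximately a 42.7% chance that X exceeds 10.44.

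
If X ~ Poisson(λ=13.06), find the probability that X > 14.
0.331008

We have X ~ Poisson(λ=13.06).

P(X > 14) = 1 - P(X ≤ 14)
                = 1 - F(14)
                = 1 - 0.668992
                = 0.331008

So there's approximately a 33.1% chance that X exceeds 14.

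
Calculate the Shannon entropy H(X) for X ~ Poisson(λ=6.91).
2.3722 nats

We have X ~ Poisson(λ=6.91).

The Shannon entropy measures the uncertainty or information content of the distribution.

For a Poisson distribution with λ=6.91:
H(X) = 2.3722 nats

(In bits, this would be 3.4224 bits.)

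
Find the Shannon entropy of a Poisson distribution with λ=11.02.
2.6108 nats

We have X ~ Poisson(λ=11.02).

The Shannon entropy measures the uncertainty or information content of the distribution.

For a Poisson distribution with λ=11.02:
H(X) = 2.6108 nats

(In bits, this would be 3.7666 bits.)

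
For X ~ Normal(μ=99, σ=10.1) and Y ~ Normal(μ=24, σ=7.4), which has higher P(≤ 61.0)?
Y has higher probability (P(Y ≤ 61.0) = 1.0000 > P(X ≤ 61.0) = 0.0001)

Compute P(≤ 61.0) for each distribution:

X ~ Normal(μ=99, σ=10.1):
P(X ≤ 61.0) = 0.0001

Y ~ Normal(μ=24, σ=7.4):
P(Y ≤ 61.0) = 1.0000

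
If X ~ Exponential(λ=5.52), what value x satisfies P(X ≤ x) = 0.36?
0.0808

We have X ~ Exponential(λ=5.52).

We want to find x such that P(X ≤ x) = 0.36.

This is the 36th percentile, which means 36% of values fall below this point.

Using the inverse CDF (quantile function):
x = F⁻¹(0.36) = 0.0808

Verification: P(X ≤ 0.0808) = 0.36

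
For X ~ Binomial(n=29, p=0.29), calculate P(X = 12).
0.054363

We have X ~ Binomial(n=29, p=0.29).

For a Binomial distribution, the PMF gives us the probability of each outcome.

Using the PMF formula:
P(X = 12) = 0.054363

Rounded to 4 decimal places: 0.0544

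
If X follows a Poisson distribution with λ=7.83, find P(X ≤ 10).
0.832394

We have X ~ Poisson(λ=7.83).

The CDF gives us P(X ≤ k).

Using the CDF:
P(X ≤ 10) = 0.832394

This means there's approximately a 83.2% chance that X is at most 10.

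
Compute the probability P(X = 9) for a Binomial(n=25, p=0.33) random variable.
0.156345

We have X ~ Binomial(n=25, p=0.33).

For a Binomial distribution, the PMF gives us the probability of each outcome.

Using the PMF formula:
P(X = 9) = 0.156345

Rounded to 4 decimal places: 0.1563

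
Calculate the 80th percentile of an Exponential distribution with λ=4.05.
0.3974

We have X ~ Exponential(λ=4.05).

We want to find x such that P(X ≤ x) = 0.8.

This is the 80th percentile, which means 80% of values fall below this point.

Using the inverse CDF (quantile function):
x = F⁻¹(0.8) = 0.3974

Verification: P(X ≤ 0.3974) = 0.8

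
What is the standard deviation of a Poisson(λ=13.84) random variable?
3.7202

We have X ~ Poisson(λ=13.84).

For a Poisson distribution with λ=13.84:
σ = √Var(X) = 3.7202

The standard deviation is the square root of the variance.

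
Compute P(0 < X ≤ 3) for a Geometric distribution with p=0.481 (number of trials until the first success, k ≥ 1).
0.860202

We have X ~ Geometric(p=0.481) (number of trials until the first success, k ≥ 1).

To find P(0 < X ≤ 3), we use:
P(0 < X ≤ 3) = P(X ≤ 3) - P(X ≤ 0)
                 = F(3) - F(0)
                 = 0.860202 - 0.000000
                 = 0.860202

So there's approximately a 86.0% chance that X falls in this range.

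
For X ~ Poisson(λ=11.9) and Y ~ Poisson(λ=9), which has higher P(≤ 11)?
Y has higher probability (P(Y ≤ 11) = 0.8030 > P(X ≤ 11) = 0.4731)

Compute P(≤ 11) for each distribution:

X ~ Poisson(λ=11.9):
P(X ≤ 11) = 0.4731

Y ~ Poisson(λ=9):
P(Y ≤ 11) = 0.8030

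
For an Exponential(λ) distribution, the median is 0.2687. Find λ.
λ = 2.5796

For X ~ Exponential(λ), the CDF is F(x) = 1 - e^(-λx).
The median m satisfies F(m) = 0.5:
1 - e^(-λm) = 0.5
e^(-λm) = 0.5
λm = ln(2)
m = ln(2) / λ

Given m = 0.2687:
λ = ln(2) / 0.2687 = 0.693147 / 0.2687 = 2.5796

Verification: ln(2) / 2.5796 = 0.2687 ✓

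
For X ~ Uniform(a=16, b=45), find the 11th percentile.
19.1900

We have X ~ Uniform(a=16, b=45).

We want to find x such that P(X ≤ x) = 0.11.

This is the 11th percentile, which means 11% of values fall below this point.

Using the inverse CDF (quantile function):
x = F⁻¹(0.11) = 19.1900

Verification: P(X ≤ 19.1900) = 0.11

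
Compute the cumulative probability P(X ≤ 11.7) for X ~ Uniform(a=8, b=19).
0.336364

We have X ~ Uniform(a=8, b=19).

The CDF gives us P(X ≤ k).

Using the CDF:
P(X ≤ 11.7) = 0.336364

This means there's approximately a 33.6% chance that X is at most 11.7.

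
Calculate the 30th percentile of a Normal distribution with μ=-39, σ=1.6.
-39.8390

We have X ~ Normal(μ=-39, σ=1.6).

We want to find x such that P(X ≤ x) = 0.3.

This is the 30th percentile, which means 30% of values fall below this point.

Using the inverse CDF (quantile function):
x = F⁻¹(0.3) = -39.8390

Verification: P(X ≤ -39.8390) = 0.3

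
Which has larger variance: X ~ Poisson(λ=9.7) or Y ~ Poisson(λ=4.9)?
X has larger variance (9.7000 > 4.9000)

Compute the variance for each distribution:

X ~ Poisson(λ=9.7):
Var(X) = 9.7000

Y ~ Poisson(λ=4.9):
Var(Y) = 4.9000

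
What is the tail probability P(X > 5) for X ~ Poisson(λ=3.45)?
0.135849

We have X ~ Poisson(λ=3.45).

P(X > 5) = 1 - P(X ≤ 5)
                = 1 - F(5)
                = 1 - 0.864151
                = 0.135849

So there's approximately a 13.6% chance that X exceeds 5.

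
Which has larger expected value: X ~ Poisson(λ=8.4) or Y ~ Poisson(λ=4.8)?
X has larger mean (8.4000 > 4.8000)

Compute the expected value for each distribution:

X ~ Poisson(λ=8.4):
E[X] = 8.4000

Y ~ Poisson(λ=4.8):
E[Y] = 4.8000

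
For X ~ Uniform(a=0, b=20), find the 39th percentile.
7.8000

We have X ~ Uniform(a=0, b=20).

We want to find x such that P(X ≤ x) = 0.39.

This is the 39th percentile, which means 39% of values fall below this point.

Using the inverse CDF (quantile function):
x = F⁻¹(0.39) = 7.8000

Verification: P(X ≤ 7.8000) = 0.39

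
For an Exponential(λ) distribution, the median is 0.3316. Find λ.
λ = 2.0903

For X ~ Exponential(λ), the CDF is F(x) = 1 - e^(-λx).
The median m satisfies F(m) = 0.5:
1 - e^(-λm) = 0.5
e^(-λm) = 0.5
λm = ln(2)
m = ln(2) / λ

Given m = 0.3316:
λ = ln(2) / 0.3316 = 0.693147 / 0.3316 = 2.0903

Verification: ln(2) / 2.0903 = 0.3316 ✓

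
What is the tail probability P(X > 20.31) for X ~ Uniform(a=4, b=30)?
0.372692

We have X ~ Uniform(a=4, b=30).

P(X > 20.31) = 1 - P(X ≤ 20.31)
                = 1 - F(20.31)
                = 1 - 0.627308
                = 0.372692

So there's approximately a 37.3% chance that X exceeds 20.31.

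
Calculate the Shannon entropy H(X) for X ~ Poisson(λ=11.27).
2.6222 nats

We have X ~ Poisson(λ=11.27).

The Shannon entropy measures the uncertainty or information content of the distribution.

For a Poisson distribution with λ=11.27:
H(X) = 2.6222 nats

(In bits, this would be 3.7831 bits.)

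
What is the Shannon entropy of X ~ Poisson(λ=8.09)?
2.4532 nats

We have X ~ Poisson(λ=8.09).

The Shannon entropy measures the uncertainty or information content of the distribution.

For a Poisson distribution with λ=8.09:
H(X) = 2.4532 nats

(In bits, this would be 3.5392 bits.)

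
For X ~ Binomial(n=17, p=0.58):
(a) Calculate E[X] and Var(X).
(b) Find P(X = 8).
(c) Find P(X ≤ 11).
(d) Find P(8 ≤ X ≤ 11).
(a) E[X] = 9.8600, Var(X) = 4.1412
(b) P(X = 8) = 0.126605
(c) P(X ≤ 11) = 0.787938
(d) P(8 ≤ X ≤ 11) = 0.664334

We have X ~ Binomial(n=17, p=0.58).

(a) Moments:
E[X] = 9.8600
Var(X) = 4.1412
σ = √Var(X) = 2.0350

(b) Point probability using PMF:
P(X = 8) = 0.126605

(c) Cumulative probability using CDF:
P(X ≤ 11) = F(11) = 0.787938

(d) Range probability:
P(8 ≤ X ≤ 11) = P(X ≤ 11) - P(X ≤ 7)
                   = F(11) - F(7)
                   = 0.787938 - 0.123604
                   = 0.664334

This means approximately 66.4% of outcomes fall in the interval [8, 11].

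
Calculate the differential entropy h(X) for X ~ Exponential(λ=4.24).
-0.4446 nats

We have X ~ Exponential(λ=4.24).

The differential entropy measures the uncertainty or information content of the distribution.

For an Exponential distribution with λ=4.24:
h(X) = -0.4446 nats

(In bits, this would be -0.6414 bits.)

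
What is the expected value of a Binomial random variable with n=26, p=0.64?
16.6400

We have X ~ Binomial(n=26, p=0.64).

For a Binomial distribution with n=26, p=0.64:
E[X] = 16.6400

This is the expected (average) value of X.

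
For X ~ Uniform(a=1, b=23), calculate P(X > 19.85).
0.143182

We have X ~ Uniform(a=1, b=23).

P(X > 19.85) = 1 - P(X ≤ 19.85)
                = 1 - F(19.85)
                = 1 - 0.856818
                = 0.143182

So there's approximately a 14.3% chance that X exceeds 19.85.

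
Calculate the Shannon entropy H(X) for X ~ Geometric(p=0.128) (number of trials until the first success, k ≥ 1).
2.9888 nats

We have X ~ Geometric(p=0.128) (number of trials until the first success, k ≥ 1).

The Shannon entropy measures the uncertainty or information content of the distribution.

For a Geometric distribution with p=0.128 (number of trials until the first success, k ≥ 1):
H(X) = 2.9888 nats

(In bits, this would be 4.3119 bits.)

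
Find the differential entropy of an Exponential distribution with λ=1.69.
0.4753 nats

We have X ~ Exponential(λ=1.69).

The differential entropy measures the uncertainty or information content of the distribution.

For an Exponential distribution with λ=1.69:
h(X) = 0.4753 nats

(In bits, this would be 0.6857 bits.)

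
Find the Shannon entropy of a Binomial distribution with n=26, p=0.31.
2.2743 nats

We have X ~ Binomial(n=26, p=0.31).

The Shannon entropy measures the uncertainty or information content of the distribution.

For a Binomial distribution with n=26, p=0.31:
H(X) = 2.2743 nats

(In bits, this would be 3.2812 bits.)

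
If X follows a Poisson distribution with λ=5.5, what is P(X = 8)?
0.084871

We have X ~ Poisson(λ=5.5).

For a Poisson distribution, the PMF gives us the probability of each outcome.

Using the PMF formula:
P(X = 8) = 0.084871

Rounded to 4 decimal places: 0.0849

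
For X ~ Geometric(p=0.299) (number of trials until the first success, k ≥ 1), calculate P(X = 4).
0.102997

We have X ~ Geometric(p=0.299) (number of trials until the first success, k ≥ 1).

For a Geometric distribution, the PMF gives us the probability of each outcome.

Using the PMF formula:
P(X = 4) = 0.102997

Rounded to 4 decimal places: 0.1030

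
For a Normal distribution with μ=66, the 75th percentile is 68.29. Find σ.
σ = 3.3952

For X ~ Normal(μ, σ), the p-th percentile satisfies x = μ + z_p × σ,
where z_p = Φ⁻¹(p) is the standard normal quantile.

Step 1: z_{0.75} = Φ⁻¹(0.75) = 0.6745

Step 2: Solve for σ:
68.29 = 66 + 0.6745 × σ
σ = (68.29 - 66) / 0.6745
σ = 2.29 / 0.6745
σ = 3.3952

Verification: μ + z × σ = 66 + 0.6745 × 3.3952 = 68.29 ✓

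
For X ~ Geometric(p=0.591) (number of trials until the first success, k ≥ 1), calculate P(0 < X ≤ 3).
0.931582

We have X ~ Geometric(p=0.591) (number of trials until the first success, k ≥ 1).

To find P(0 < X ≤ 3), we use:
P(0 < X ≤ 3) = P(X ≤ 3) - P(X ≤ 0)
                 = F(3) - F(0)
                 = 0.931582 - 0.000000
                 = 0.931582

So there's approximately a 93.2% chance that X falls in this range.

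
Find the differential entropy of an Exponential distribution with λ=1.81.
0.4067 nats

We have X ~ Exponential(λ=1.81).

The differential entropy measures the uncertainty or information content of the distribution.

For an Exponential distribution with λ=1.81:
h(X) = 0.4067 nats

(In bits, this would be 0.5867 bits.)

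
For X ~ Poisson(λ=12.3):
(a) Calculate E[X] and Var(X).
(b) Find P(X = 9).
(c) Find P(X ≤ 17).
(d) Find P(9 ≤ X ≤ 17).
(a) E[X] = 12.3000, Var(X) = 12.3000
(b) P(X = 9) = 0.080828
(c) P(X ≤ 17) = 0.924809
(d) P(9 ≤ X ≤ 17) = 0.788472

We have X ~ Poisson(λ=12.3).

(a) Moments:
E[X] = 12.3000
Var(X) = 12.3000
σ = √Var(X) = 3.5071

(b) Point probability using PMF:
P(X = 9) = 0.080828

(c) Cumulative probability using CDF:
P(X ≤ 17) = F(17) = 0.924809

(d) Range probability:
P(9 ≤ X ≤ 17) = P(X ≤ 17) - P(X ≤ 8)
                   = F(17) - F(8)
                   = 0.924809 - 0.136337
                   = 0.788472

This means approximately 78.8% of outcomes fall in the interval [9, 17].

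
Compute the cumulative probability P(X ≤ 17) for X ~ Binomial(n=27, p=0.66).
0.439902

We have X ~ Binomial(n=27, p=0.66).

The CDF gives us P(X ≤ k).

Using the CDF:
P(X ≤ 17) = 0.439902

This means there's approximately a 44.0% chance that X is at most 17.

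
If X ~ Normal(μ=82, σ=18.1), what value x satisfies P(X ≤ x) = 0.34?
74.5344

We have X ~ Normal(μ=82, σ=18.1).

We want to find x such that P(X ≤ x) = 0.34.

This is the 34th percentile, which means 34% of values fall below this point.

Using the inverse CDF (quantile function):
x = F⁻¹(0.34) = 74.5344

Verification: P(X ≤ 74.5344) = 0.34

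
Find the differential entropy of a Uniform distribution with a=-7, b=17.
3.1781 nats

We have X ~ Uniform(a=-7, b=17).

The differential entropy measures the uncertainty or information content of the distribution.

For a Uniform distribution with a=-7, b=17:
h(X) = 3.1781 nats

(In bits, this would be 4.5850 bits.)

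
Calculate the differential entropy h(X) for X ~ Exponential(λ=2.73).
-0.0043 nats

We have X ~ Exponential(λ=2.73).

The differential entropy measures the uncertainty or information content of the distribution.

For an Exponential distribution with λ=2.73:
h(X) = -0.0043 nats

(In bits, this would be -0.0062 bits.)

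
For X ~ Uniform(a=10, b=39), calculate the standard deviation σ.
8.3716

We have X ~ Uniform(a=10, b=39).

For a Uniform distribution with a=10, b=39:
σ = √Var(X) = 8.3716

The standard deviation is the square root of the variance.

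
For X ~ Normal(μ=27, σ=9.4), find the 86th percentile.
37.1550

We have X ~ Normal(μ=27, σ=9.4).

We want to find x such that P(X ≤ x) = 0.86.

This is the 86th percentile, which means 86% of values fall below this point.

Using the inverse CDF (quantile function):
x = F⁻¹(0.86) = 37.1550

Verification: P(X ≤ 37.1550) = 0.86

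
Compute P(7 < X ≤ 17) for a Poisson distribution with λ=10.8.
0.815719

We have X ~ Poisson(λ=10.8).

To find P(7 < X ≤ 17), we use:
P(7 < X ≤ 17) = P(X ≤ 17) - P(X ≤ 7)
                 = F(17) - F(7)
                 = 0.972302 - 0.156583
                 = 0.815719

So there's approximately a 81.6% chance that X falls in this range.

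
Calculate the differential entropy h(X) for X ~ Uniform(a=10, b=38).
3.3322 nats

We have X ~ Uniform(a=10, b=38).

The differential entropy measures the uncertainty or information content of the distribution.

For a Uniform distribution with a=10, b=38:
h(X) = 3.3322 nats

(In bits, this would be 4.8074 bits.)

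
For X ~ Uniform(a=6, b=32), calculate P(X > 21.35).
0.409615

We have X ~ Uniform(a=6, b=32).

P(X > 21.35) = 1 - P(X ≤ 21.35)
                = 1 - F(21.35)
                = 1 - 0.590385
                = 0.409615

So there's approximately a 41.0% chance that X exceeds 21.35.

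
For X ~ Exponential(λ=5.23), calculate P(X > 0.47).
0.085597

We have X ~ Exponential(λ=5.23).

P(X > 0.47) = 1 - P(X ≤ 0.47)
                = 1 - F(0.47)
                = 1 - 0.914403
                = 0.085597

So there's approximately a 8.6% chance that X exceeds 0.47.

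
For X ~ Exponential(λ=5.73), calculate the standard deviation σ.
0.1745

We have X ~ Exponential(λ=5.73).

For an Exponential distribution with λ=5.73:
σ = √Var(X) = 0.1745

The standard deviation is the square root of the variance.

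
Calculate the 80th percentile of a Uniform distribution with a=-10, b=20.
14.0000

We have X ~ Uniform(a=-10, b=20).

We want to find x such that P(X ≤ x) = 0.8.

This is the 80th percentile, which means 80% of values fall below this point.

Using the inverse CDF (quantile function):
x = F⁻¹(0.8) = 14.0000

Verification: P(X ≤ 14.0000) = 0.8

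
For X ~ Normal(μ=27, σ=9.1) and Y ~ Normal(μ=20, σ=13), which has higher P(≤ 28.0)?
Y has higher probability (P(Y ≤ 28.0) = 0.7308 > P(X ≤ 28.0) = 0.5438)

Compute P(≤ 28.0) for each distribution:

X ~ Normal(μ=27, σ=9.1):
P(X ≤ 28.0) = 0.5438

Y ~ Normal(μ=20, σ=13):
P(Y ≤ 28.0) = 0.7308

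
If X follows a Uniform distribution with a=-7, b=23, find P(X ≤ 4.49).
0.383000

We have X ~ Uniform(a=-7, b=23).

The CDF gives us P(X ≤ k).

Using the CDF:
P(X ≤ 4.49) = 0.383000

This means there's approximately a 38.3% chance that X is at most 4.49.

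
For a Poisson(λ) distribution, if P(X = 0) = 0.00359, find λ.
λ = 5.6296

For a Poisson(λ) distribution, the PMF at 0 is:
P(X = 0) = λ^0 e^(-λ) / 0! = e^(-λ)

Given P(X = 0) = 0.00359:
e^(-λ) = 0.00359
-λ = ln(0.00359)
λ = -ln(0.00359) = 5.6296

Verification: e^(-5.6296) = 0.00359 ✓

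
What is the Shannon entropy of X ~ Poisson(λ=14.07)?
2.7348 nats

We have X ~ Poisson(λ=14.07).

The Shannon entropy measures the uncertainty or information content of the distribution.

For a Poisson distribution with λ=14.07:
H(X) = 2.7348 nats

(In bits, this would be 3.9455 bits.)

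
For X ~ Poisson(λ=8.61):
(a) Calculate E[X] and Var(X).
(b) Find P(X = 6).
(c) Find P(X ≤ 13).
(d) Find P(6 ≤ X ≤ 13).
(a) E[X] = 8.6100, Var(X) = 8.6100
(b) P(X = 6) = 0.103136
(c) P(X ≤ 13) = 0.944116
(d) P(6 ≤ X ≤ 13) = 0.802608

We have X ~ Poisson(λ=8.61).

(a) Moments:
E[X] = 8.6100
Var(X) = 8.6100
σ = √Var(X) = 2.9343

(b) Point probability using PMF:
P(X = 6) = 0.103136

(c) Cumulative probability using CDF:
P(X ≤ 13) = F(13) = 0.944116

(d) Range probability:
P(6 ≤ X ≤ 13) = P(X ≤ 13) - P(X ≤ 5)
                   = F(13) - F(5)
                   = 0.944116 - 0.141507
                   = 0.802608

This means approximately 80.3% of outcomes fall in the interval [6, 13].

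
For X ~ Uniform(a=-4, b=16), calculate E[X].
6.0000

We have X ~ Uniform(a=-4, b=16).

For a Uniform distribution with a=-4, b=16:
E[X] = 6.0000

This is the expected (average) value of X.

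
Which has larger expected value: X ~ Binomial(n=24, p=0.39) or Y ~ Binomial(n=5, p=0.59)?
X has larger mean (9.3600 > 2.9500)

Compute the expected value for each distribution:

X ~ Binomial(n=24, p=0.39):
E[X] = 9.3600

Y ~ Binomial(n=5, p=0.59):
E[Y] = 2.9500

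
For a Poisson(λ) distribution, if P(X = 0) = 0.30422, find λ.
λ = 1.1900

For a Poisson(λ) distribution, the PMF at 0 is:
P(X = 0) = λ^0 e^(-λ) / 0! = e^(-λ)

Given P(X = 0) = 0.30422:
e^(-λ) = 0.30422
-λ = ln(0.30422)
λ = -ln(0.30422) = 1.1900

Verification: e^(-1.1900) = 0.30422 ✓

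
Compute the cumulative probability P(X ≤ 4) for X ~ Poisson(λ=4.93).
0.452861

We have X ~ Poisson(λ=4.93).

The CDF gives us P(X ≤ k).

Using the CDF:
P(X ≤ 4) = 0.452861

This means there's approximately a 45.3% chance that X is at most 4.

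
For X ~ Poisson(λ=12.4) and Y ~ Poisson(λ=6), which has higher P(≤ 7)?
Y has higher probability (P(Y ≤ 7) = 0.7440 > P(X ≤ 7) = 0.0734)

Compute P(≤ 7) for each distribution:

X ~ Poisson(λ=12.4):
P(X ≤ 7) = 0.0734

Y ~ Poisson(λ=6):
P(Y ≤ 7) = 0.7440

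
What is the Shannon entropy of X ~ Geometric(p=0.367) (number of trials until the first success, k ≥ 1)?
1.7911 nats

We have X ~ Geometric(p=0.367) (number of trials until the first success, k ≥ 1).

The Shannon entropy measures the uncertainty or information content of the distribution.

For a Geometric distribution with p=0.367 (number of trials until the first success, k ≥ 1):
H(X) = 1.7911 nats

(In bits, this would be 2.5840 bits.)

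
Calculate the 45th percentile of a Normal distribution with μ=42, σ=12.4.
40.4418

We have X ~ Normal(μ=42, σ=12.4).

We want to find x such that P(X ≤ x) = 0.45.

This is the 45th percentile, which means 45% of values fall below this point.

Using the inverse CDF (quantile function):
x = F⁻¹(0.45) = 40.4418

Verification: P(X ≤ 40.4418) = 0.45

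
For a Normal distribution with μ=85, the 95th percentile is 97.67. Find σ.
σ = 7.7028

For X ~ Normal(μ, σ), the p-th percentile satisfies x = μ + z_p × σ,
where z_p = Φ⁻¹(p) is the standard normal quantile.

Step 1: z_{0.95} = Φ⁻¹(0.95) = 1.6449

Step 2: Solve for σ:
97.67 = 85 + 1.6449 × σ
σ = (97.67 - 85) / 1.6449
σ = 12.67 / 1.6449
σ = 7.7028

Verification: μ + z × σ = 85 + 1.6449 × 7.7028 = 97.67 ✓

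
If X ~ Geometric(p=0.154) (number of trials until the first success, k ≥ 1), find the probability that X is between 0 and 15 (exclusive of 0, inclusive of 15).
0.918613

We have X ~ Geometric(p=0.154) (number of trials until the first success, k ≥ 1).

To find P(0 < X ≤ 15), we use:
P(0 < X ≤ 15) = P(X ≤ 15) - P(X ≤ 0)
                 = F(15) - F(0)
                 = 0.918613 - 0.000000
                 = 0.918613

So there's approximately a 91.9% chance that X falls in this range.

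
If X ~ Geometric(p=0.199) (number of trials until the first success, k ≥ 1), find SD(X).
4.4974

We have X ~ Geometric(p=0.199) (number of trials until the first success, k ≥ 1).

For a Geometric distribution with p=0.199 (number of trials until the first success, k ≥ 1):
σ = √Var(X) = 4.4974

The standard deviation is the square root of the variance.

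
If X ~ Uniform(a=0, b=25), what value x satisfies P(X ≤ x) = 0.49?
12.2500

We have X ~ Uniform(a=0, b=25).

We want to find x such that P(X ≤ x) = 0.49.

This is the 49th percentile, which means 49% of values fall below this point.

Using the inverse CDF (quantile function):
x = F⁻¹(0.49) = 12.2500

Verification: P(X ≤ 12.2500) = 0.49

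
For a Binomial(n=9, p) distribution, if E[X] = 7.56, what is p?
p = 0.84

For a Binomial(n, p) distribution:
E[X] = n × p

Given n = 9 and E[X] = 7.56:
7.56 = 9 × p
p = 7.56 / 9 = 0.84

Verification: Binomial(9, 0.84) has E[X] = 7.56 ✓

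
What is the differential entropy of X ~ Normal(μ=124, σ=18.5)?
4.3367 nats

We have X ~ Normal(μ=124, σ=18.5).

The differential entropy measures the uncertainty or information content of the distribution.

For a Normal distribution with μ=124, σ=18.5:
h(X) = 4.3367 nats

(In bits, this would be 6.2565 bits.)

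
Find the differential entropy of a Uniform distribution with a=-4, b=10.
2.6391 nats

We have X ~ Uniform(a=-4, b=10).

The differential entropy measures the uncertainty or information content of the distribution.

For a Uniform distribution with a=-4, b=10:
h(X) = 2.6391 nats

(In bits, this would be 3.8074 bits.)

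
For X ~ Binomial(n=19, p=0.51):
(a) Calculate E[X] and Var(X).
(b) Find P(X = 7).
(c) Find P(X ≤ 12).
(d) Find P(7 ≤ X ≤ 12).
(a) E[X] = 9.6900, Var(X) = 4.7481
(b) P(X = 7) = 0.086631
(c) P(X ≤ 12) = 0.902188
(d) P(7 ≤ X ≤ 12) = 0.831318

We have X ~ Binomial(n=19, p=0.51).

(a) Moments:
E[X] = 9.6900
Var(X) = 4.7481
σ = √Var(X) = 2.1790

(b) Point probability using PMF:
P(X = 7) = 0.086631

(c) Cumulative probability using CDF:
P(X ≤ 12) = F(12) = 0.902188

(d) Range probability:
P(7 ≤ X ≤ 12) = P(X ≤ 12) - P(X ≤ 6)
                   = F(12) - F(6)
                   = 0.902188 - 0.070870
                   = 0.831318

This means approximately 83.1% of outcomes fall in the interval [7, 12].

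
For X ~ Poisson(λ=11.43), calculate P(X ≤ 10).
0.409671

We have X ~ Poisson(λ=11.43).

The CDF gives us P(X ≤ k).

Using the CDF:
P(X ≤ 10) = 0.409671

This means there's approximately a 41.0% chance that X is at most 10.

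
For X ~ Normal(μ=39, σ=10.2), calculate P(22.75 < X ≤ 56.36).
0.900054

We have X ~ Normal(μ=39, σ=10.2).

To find P(22.75 < X ≤ 56.36), we use:
P(22.75 < X ≤ 56.36) = P(X ≤ 56.36) - P(X ≤ 22.75)
                 = F(56.36) - F(22.75)
                 = 0.955619 - 0.055565
                 = 0.900054

So there's approximately a 90.0% chance that X falls in this range.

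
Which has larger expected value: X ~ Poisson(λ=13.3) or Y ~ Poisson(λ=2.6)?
X has larger mean (13.3000 > 2.6000)

Compute the expected value for each distribution:

X ~ Poisson(λ=13.3):
E[X] = 13.3000

Y ~ Poisson(λ=2.6):
E[Y] = 2.6000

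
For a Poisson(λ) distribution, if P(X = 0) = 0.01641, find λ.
λ = 4.1099

For a Poisson(λ) distribution, the PMF at 0 is:
P(X = 0) = λ^0 e^(-λ) / 0! = e^(-λ)

Given P(X = 0) = 0.01641:
e^(-λ) = 0.01641
-λ = ln(0.01641)
λ = -ln(0.01641) = 4.1099

Verification: e^(-4.1099) = 0.01641 ✓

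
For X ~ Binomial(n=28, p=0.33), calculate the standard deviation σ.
2.4881

We have X ~ Binomial(n=28, p=0.33).

For a Binomial distribution with n=28, p=0.33:
σ = √Var(X) = 2.4881

The standard deviation is the square root of the variance.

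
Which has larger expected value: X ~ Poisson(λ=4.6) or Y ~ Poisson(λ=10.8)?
Y has larger mean (10.8000 > 4.6000)

Compute the expected value for each distribution:

X ~ Poisson(λ=4.6):
E[X] = 4.6000

Y ~ Poisson(λ=10.8):
E[Y] = 10.8000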